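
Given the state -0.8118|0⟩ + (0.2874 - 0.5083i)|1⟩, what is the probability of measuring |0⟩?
0.659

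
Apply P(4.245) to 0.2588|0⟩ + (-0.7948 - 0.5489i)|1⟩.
0.2588|0⟩ + (-0.1319 + 0.9569i)|1⟩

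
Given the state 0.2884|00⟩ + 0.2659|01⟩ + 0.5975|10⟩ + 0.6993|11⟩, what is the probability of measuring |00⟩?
0.08317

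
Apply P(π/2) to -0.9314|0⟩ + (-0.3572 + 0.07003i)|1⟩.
-0.9314|0⟩ + (-0.07003 - 0.3572i)|1⟩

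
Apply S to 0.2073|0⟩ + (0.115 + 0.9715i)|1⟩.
0.2073|0⟩ + (-0.9715 + 0.115i)|1⟩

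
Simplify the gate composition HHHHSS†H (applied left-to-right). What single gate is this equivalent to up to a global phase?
H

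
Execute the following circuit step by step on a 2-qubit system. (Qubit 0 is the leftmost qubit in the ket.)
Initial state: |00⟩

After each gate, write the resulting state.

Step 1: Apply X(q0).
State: |10⟩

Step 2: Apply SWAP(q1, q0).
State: |01⟩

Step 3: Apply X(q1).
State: |00⟩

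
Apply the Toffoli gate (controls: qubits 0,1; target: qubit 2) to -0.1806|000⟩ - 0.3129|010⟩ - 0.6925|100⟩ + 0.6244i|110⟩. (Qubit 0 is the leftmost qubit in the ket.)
-0.1806|000⟩ - 0.3129|010⟩ - 0.6925|100⟩ + 0.6244i|111⟩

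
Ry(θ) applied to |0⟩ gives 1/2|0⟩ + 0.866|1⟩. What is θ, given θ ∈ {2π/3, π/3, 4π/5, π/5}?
2π/3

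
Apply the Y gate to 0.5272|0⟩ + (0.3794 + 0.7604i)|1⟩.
(0.7604 - 0.3794i)|0⟩ + 0.5272i|1⟩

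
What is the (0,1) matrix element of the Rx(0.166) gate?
-0.0829i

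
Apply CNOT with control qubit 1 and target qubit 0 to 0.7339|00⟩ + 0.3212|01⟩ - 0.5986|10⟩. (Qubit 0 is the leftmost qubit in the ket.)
0.7339|00⟩ - 0.5986|10⟩ + 0.3212|11⟩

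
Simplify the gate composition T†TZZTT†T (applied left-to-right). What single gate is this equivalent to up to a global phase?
T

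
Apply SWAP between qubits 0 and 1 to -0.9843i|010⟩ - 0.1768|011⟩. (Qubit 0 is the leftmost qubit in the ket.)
-0.9843i|100⟩ - 0.1768|101⟩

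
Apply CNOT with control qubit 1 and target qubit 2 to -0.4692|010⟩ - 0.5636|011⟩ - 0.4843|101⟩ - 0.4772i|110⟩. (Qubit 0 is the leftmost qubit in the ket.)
-0.5636|010⟩ - 0.4692|011⟩ - 0.4843|101⟩ - 0.4772i|111⟩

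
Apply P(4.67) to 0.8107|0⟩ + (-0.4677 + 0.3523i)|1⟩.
0.8107|0⟩ + (0.3718 + 0.4524i)|1⟩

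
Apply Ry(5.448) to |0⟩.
-0.9141|0⟩ + 0.4056|1⟩

Ry(5.448) = [[cos(θ/2), −sin(θ/2)], [sin(θ/2), cos(θ/2)]]; θ = 5.448, cos(θ/2) ≈ -0.914068, sin(θ/2) ≈ 0.405561.
With a = amp(|0⟩) = 1 and b = amp(|1⟩) = 0:
new amp(|0⟩) = (-0.914068)·a + (-0.405561)·b = -0.9141
new amp(|1⟩) = (0.405561)·a + (-0.914068)·b = 0.4056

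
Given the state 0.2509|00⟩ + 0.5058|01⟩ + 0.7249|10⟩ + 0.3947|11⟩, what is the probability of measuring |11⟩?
0.1558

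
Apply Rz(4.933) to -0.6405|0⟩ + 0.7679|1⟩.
(0.5 + 0.4003i)|0⟩ + (-0.5995 + 0.4799i)|1⟩

Rz(4.933) = [[e^(−iθ/2), 0], [0, e^(iθ/2)]] with e^(±iθ/2) = cos(θ/2) ± i·sin(θ/2); θ = 4.933, cos(θ/2) ≈ -0.780649, sin(θ/2) ≈ 0.62497.
With a = amp(|0⟩) = -0.6405 and b = amp(|1⟩) = 0.7679:
new amp(|0⟩) = (-0.780649 - 0.62497i)·a = (0.5 + 0.4003i)
new amp(|1⟩) = (-0.780649 + 0.62497i)·b = (-0.5995 + 0.4799i)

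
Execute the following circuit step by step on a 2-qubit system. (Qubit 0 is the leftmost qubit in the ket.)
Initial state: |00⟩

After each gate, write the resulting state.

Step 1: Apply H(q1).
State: 1/√2|00⟩ + 1/√2|01⟩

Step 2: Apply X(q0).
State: 1/√2|10⟩ + 1/√2|11⟩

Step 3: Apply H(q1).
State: |10⟩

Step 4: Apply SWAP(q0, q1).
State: |01⟩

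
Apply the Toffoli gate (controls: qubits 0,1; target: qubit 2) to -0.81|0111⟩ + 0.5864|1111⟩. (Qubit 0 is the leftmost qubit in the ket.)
-0.81|0111⟩ + 0.5864|1101⟩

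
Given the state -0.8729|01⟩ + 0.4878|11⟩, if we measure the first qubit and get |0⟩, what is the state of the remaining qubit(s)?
-|1⟩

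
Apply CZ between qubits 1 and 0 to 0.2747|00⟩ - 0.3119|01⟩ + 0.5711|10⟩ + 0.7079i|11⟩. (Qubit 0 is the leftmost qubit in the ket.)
0.2747|00⟩ - 0.3119|01⟩ + 0.5711|10⟩ - 0.7079i|11⟩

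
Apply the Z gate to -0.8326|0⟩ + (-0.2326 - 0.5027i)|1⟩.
-0.8326|0⟩ + (0.2326 + 0.5027i)|1⟩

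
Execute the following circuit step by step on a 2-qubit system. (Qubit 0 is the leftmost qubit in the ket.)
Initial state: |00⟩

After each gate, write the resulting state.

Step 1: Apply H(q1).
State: 1/√2|00⟩ + 1/√2|01⟩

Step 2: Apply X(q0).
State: 1/√2|10⟩ + 1/√2|11⟩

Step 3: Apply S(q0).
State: (1/√2)i|10⟩ + (1/√2)i|11⟩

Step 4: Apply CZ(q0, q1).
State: (1/√2)i|10⟩ - (1/√2)i|11⟩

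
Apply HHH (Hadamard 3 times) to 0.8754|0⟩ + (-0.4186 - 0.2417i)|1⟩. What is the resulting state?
(0.323 - 0.1709i)|0⟩ + (0.915 + 0.1709i)|1⟩

H² = I, so H^3 = H: a single Hadamard. With (a, b) = (0.8754, (-0.4186 - 0.2417i)), H gives ((a + b)/√2, (a − b)/√2) = ((0.323 - 0.1709i), (0.915 + 0.1709i)).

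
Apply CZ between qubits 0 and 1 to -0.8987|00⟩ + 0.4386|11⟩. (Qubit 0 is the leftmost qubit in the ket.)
-0.8987|00⟩ - 0.4386|11⟩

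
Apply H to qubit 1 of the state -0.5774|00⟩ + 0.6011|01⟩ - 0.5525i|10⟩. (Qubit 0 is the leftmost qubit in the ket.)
0.01676|00⟩ - 0.8333|01⟩ - 0.3907i|10⟩ - 0.3907i|11⟩

H on qubit 1 mixes each pair of kets that differ only in qubit 1: amplitudes (a, b) of (|…0…⟩, |…1…⟩) become ((a + b)/√2, (a − b)/√2). Kets absent from the input have amplitude 0.
(|00⟩, |01⟩): (a, b) = (-0.5774, 0.6011) → (0.01676, -0.8333)
(|10⟩, |11⟩): (a, b) = (-0.5525i, 0) → (-0.3907i, -0.3907i)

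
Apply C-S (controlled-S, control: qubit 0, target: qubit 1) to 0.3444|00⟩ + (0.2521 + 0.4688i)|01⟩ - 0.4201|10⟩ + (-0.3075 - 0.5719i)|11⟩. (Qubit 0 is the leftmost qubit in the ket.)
0.3444|00⟩ + (0.2521 + 0.4688i)|01⟩ - 0.4201|10⟩ + (0.5719 - 0.3075i)|11⟩

C-S leaves the control-|0⟩ kets |00⟩, |01⟩ unchanged and applies S to qubit 1 on the control-|1⟩ pair (|10⟩, |11⟩).
S = [[1, 0], [0, i]].
With a = amp(|10⟩) = -0.4201 and b = amp(|11⟩) = (-0.3075 - 0.5719i):
new amp(|10⟩) = (1)·a = -0.4201
new amp(|11⟩) = (i)·b = (0.5719 - 0.3075i)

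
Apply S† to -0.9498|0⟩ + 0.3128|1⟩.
-0.9498|0⟩ - 0.3128i|1⟩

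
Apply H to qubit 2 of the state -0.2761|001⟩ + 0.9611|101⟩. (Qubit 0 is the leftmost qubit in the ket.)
-0.1952|000⟩ + 0.1952|001⟩ + 0.6796|100⟩ - 0.6796|101⟩

H on qubit 2 mixes each pair of kets that differ only in qubit 2: amplitudes (a, b) of (|…0…⟩, |…1…⟩) become ((a + b)/√2, (a − b)/√2). Kets absent from the input have amplitude 0.
(|000⟩, |001⟩): (a, b) = (0, -0.2761) → (-0.1952, 0.1952)
(|100⟩, |101⟩): (a, b) = (0, 0.9611) → (0.6796, -0.6796)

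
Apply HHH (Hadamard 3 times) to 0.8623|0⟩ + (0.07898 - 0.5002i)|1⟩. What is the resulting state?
(0.6656 - 0.3537i)|0⟩ + (0.5539 + 0.3537i)|1⟩

H² = I, so H^3 = H: a single Hadamard. With (a, b) = (0.8623, (0.07898 - 0.5002i)), H gives ((a + b)/√2, (a − b)/√2) = ((0.6656 - 0.3537i), (0.5539 + 0.3537i)).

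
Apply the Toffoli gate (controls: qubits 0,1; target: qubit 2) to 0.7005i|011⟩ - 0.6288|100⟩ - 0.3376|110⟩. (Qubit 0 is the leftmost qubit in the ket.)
0.7005i|011⟩ - 0.6288|100⟩ - 0.3376|111⟩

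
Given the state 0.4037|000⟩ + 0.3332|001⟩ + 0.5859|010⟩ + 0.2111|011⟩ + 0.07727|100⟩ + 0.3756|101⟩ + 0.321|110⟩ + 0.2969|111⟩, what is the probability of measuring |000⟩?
0.163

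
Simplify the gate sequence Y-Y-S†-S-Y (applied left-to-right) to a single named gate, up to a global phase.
Y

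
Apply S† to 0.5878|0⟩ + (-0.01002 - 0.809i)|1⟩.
0.5878|0⟩ + (-0.809 + 0.01002i)|1⟩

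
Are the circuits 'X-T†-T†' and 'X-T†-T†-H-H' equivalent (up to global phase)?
Yes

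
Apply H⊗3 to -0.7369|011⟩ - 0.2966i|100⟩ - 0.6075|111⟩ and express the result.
(-0.4753 - 0.1049i)|000⟩ + (0.4753 - 0.1049i)|001⟩ + (0.4753 - 0.1049i)|010⟩ + (-0.4753 - 0.1049i)|011⟩ + (-0.04575 + 0.1049i)|100⟩ + (0.04575 + 0.1049i)|101⟩ + (0.04575 + 0.1049i)|110⟩ + (-0.04575 + 0.1049i)|111⟩

H⊗3 gives amp(|y⟩) = (1/2√2) Σ_x (−1)^(x·y) amp(|x⟩), where x·y is the number of positions in which both x and y have a 1.
|000⟩: (-0.7369 - 0.2966i - 0.6075)/(2√2) = (-0.4753 - 0.1049i)
|001⟩: (0.7369 - 0.2966i + 0.6075)/(2√2) = (0.4753 - 0.1049i)
|010⟩: (0.7369 - 0.2966i + 0.6075)/(2√2) = (0.4753 - 0.1049i)
|011⟩: (-0.7369 - 0.2966i - 0.6075)/(2√2) = (-0.4753 - 0.1049i)
|100⟩: (-0.7369 + 0.2966i + 0.6075)/(2√2) = (-0.04575 + 0.1049i)
|101⟩: (0.7369 + 0.2966i - 0.6075)/(2√2) = (0.04575 + 0.1049i)
|110⟩: (0.7369 + 0.2966i - 0.6075)/(2√2) = (0.04575 + 0.1049i)
|111⟩: (-0.7369 + 0.2966i + 0.6075)/(2√2) = (-0.04575 + 0.1049i)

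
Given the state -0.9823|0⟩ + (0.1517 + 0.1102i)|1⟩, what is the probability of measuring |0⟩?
0.9649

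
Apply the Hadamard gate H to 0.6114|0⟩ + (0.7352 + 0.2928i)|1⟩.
(0.9522 + 0.207i)|0⟩ + (-0.08754 - 0.207i)|1⟩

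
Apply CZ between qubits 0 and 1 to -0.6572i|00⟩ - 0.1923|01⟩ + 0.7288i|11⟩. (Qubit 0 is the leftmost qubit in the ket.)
-0.6572i|00⟩ - 0.1923|01⟩ - 0.7288i|11⟩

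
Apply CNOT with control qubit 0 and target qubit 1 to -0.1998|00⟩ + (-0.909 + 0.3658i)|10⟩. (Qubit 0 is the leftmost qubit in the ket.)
-0.1998|00⟩ + (-0.909 + 0.3658i)|11⟩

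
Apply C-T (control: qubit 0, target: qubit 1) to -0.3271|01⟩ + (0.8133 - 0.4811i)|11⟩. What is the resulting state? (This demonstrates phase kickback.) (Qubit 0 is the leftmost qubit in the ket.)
-0.3271|01⟩ + (0.9153 + 0.2349i)|11⟩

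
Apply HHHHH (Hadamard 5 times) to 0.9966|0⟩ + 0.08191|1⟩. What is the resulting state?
0.7626|0⟩ + 0.6468|1⟩

H² = I, so H^5 = H: a single Hadamard. With (a, b) = (0.9966, 0.08191), H gives ((a + b)/√2, (a − b)/√2) = (0.7626, 0.6468).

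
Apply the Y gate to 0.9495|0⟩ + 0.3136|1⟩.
-0.3136i|0⟩ + 0.9495i|1⟩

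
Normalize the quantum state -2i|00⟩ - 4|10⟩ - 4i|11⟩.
-0.3333i|00⟩ - 0.6667|10⟩ - 0.6667i|11⟩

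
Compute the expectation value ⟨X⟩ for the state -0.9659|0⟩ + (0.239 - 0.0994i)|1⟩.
-0.4617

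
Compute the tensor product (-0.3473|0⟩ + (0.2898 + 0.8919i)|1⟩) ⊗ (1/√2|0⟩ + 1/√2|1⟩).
-0.2456|00⟩ - 0.2456|01⟩ + (0.2049 + 0.6307i)|10⟩ + (0.2049 + 0.6307i)|11⟩

amp(|b₁b₂…⟩) = product of the factor amplitudes for bits b₁, b₂, …; only kets whose every factor amplitude is nonzero survive.
|00⟩: (-0.3473)(1/√2) = -0.2456
|01⟩: (-0.3473)(1/√2) = -0.2456
|10⟩: (0.2898 + 0.8919i)(1/√2) = (0.2049 + 0.6307i)
|11⟩: (0.2898 + 0.8919i)(1/√2) = (0.2049 + 0.6307i)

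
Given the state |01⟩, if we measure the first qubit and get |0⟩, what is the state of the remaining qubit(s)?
|1⟩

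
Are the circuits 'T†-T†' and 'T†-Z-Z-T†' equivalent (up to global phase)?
Yes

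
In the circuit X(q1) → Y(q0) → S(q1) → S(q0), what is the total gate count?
4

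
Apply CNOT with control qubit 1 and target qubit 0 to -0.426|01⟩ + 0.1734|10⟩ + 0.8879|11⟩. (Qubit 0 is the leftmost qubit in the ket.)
0.8879|01⟩ + 0.1734|10⟩ - 0.426|11⟩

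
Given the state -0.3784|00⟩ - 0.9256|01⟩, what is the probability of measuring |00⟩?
0.1432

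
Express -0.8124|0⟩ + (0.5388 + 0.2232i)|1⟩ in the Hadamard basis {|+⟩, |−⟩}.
(-0.1935 + 0.1578i)|+⟩ + (-0.9554 - 0.1578i)|−⟩

With |ψ⟩ = α|0⟩ + β|1⟩, the Hadamard-basis coefficients are ⟨+|ψ⟩ = (α + β)/√2 and ⟨−|ψ⟩ = (α − β)/√2.
Here α = -0.8124, β = (0.5388 + 0.2232i): (α + β)/√2 = (-0.1935 + 0.1578i), (α − β)/√2 = (-0.9554 - 0.1578i).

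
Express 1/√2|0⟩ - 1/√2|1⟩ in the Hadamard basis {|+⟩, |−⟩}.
|−⟩

With |ψ⟩ = α|0⟩ + β|1⟩, the Hadamard-basis coefficients are ⟨+|ψ⟩ = (α + β)/√2 and ⟨−|ψ⟩ = (α − β)/√2.
Here α = 1/√2, β = -1/√2: (α + β)/√2 = 0, (α − β)/√2 = 1.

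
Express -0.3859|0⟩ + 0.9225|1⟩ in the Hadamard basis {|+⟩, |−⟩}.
0.3794|+⟩ - 0.9252|−⟩

With |ψ⟩ = α|0⟩ + β|1⟩, the Hadamard-basis coefficients are ⟨+|ψ⟩ = (α + β)/√2 and ⟨−|ψ⟩ = (α − β)/√2.
Here α = -0.3859, β = 0.9225: (α + β)/√2 = 0.3794, (α − β)/√2 = -0.9252.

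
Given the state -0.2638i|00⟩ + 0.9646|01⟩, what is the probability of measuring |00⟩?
0.06959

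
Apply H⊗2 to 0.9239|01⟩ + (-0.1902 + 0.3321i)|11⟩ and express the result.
(0.3669 + 0.1661i)|00⟩ + (-0.3669 - 0.1661i)|01⟩ + (0.5571 - 0.1661i)|10⟩ + (-0.5571 + 0.1661i)|11⟩

H⊗2 gives amp(|y⟩) = (1/2) Σ_x (−1)^(x·y) amp(|x⟩), where x·y is the number of positions in which both x and y have a 1.
|00⟩: (0.9239 + (-0.1902 + 0.3321i))/2 = (0.3669 + 0.1661i)
|01⟩: (-0.9239 - (-0.1902 + 0.3321i))/2 = (-0.3669 - 0.1661i)
|10⟩: (0.9239 - (-0.1902 + 0.3321i))/2 = (0.5571 - 0.1661i)
|11⟩: (-0.9239 + (-0.1902 + 0.3321i))/2 = (-0.5571 + 0.1661i)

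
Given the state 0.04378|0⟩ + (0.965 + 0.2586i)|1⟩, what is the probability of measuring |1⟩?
0.9981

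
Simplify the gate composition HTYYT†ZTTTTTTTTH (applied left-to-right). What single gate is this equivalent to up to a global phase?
X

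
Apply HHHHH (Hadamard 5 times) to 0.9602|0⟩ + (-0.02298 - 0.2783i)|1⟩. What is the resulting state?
(0.6627 - 0.1968i)|0⟩ + (0.6952 + 0.1968i)|1⟩

H² = I, so H^5 = H: a single Hadamard. With (a, b) = (0.9602, (-0.02298 - 0.2783i)), H gives ((a + b)/√2, (a − b)/√2) = ((0.6627 - 0.1968i), (0.6952 + 0.1968i)).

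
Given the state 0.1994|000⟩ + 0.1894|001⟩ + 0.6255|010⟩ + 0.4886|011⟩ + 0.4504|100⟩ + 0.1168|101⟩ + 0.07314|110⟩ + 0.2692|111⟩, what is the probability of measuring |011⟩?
0.2387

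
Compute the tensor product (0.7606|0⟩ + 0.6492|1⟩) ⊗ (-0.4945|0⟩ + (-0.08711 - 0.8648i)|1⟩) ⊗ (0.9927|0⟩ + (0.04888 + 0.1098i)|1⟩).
-0.3734|000⟩ + (-0.01838 - 0.0413i)|001⟩ + (-0.06577 - 0.653i)|010⟩ + (0.06898 - 0.03943i)|011⟩ - 0.3187|100⟩ + (-0.01569 - 0.03525i)|101⟩ + (-0.05614 - 0.5573i)|110⟩ + (0.05888 - 0.03365i)|111⟩

amp(|b₁b₂…⟩) = product of the factor amplitudes for bits b₁, b₂, …; only kets whose every factor amplitude is nonzero survive.
|000⟩: (0.7606)(-0.4945)(0.9927) = -0.3734
|001⟩: (0.7606)(-0.4945)(0.04888 + 0.1098i) = (-0.01838 - 0.0413i)
|010⟩: (0.7606)(-0.08711 - 0.8648i)(0.9927) = (-0.06577 - 0.653i)
|011⟩: (0.7606)(-0.08711 - 0.8648i)(0.04888 + 0.1098i) = (0.06898 - 0.03943i)
|100⟩: (0.6492)(-0.4945)(0.9927) = -0.3187
|101⟩: (0.6492)(-0.4945)(0.04888 + 0.1098i) = (-0.01569 - 0.03525i)
|110⟩: (0.6492)(-0.08711 - 0.8648i)(0.9927) = (-0.05614 - 0.5573i)
|111⟩: (0.6492)(-0.08711 - 0.8648i)(0.04888 + 0.1098i) = (0.05888 - 0.03365i)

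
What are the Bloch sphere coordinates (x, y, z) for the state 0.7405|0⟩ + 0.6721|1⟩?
(0.9954, 0, 0.09662)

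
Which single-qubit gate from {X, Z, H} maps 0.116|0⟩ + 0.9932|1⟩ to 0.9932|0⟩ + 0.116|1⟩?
X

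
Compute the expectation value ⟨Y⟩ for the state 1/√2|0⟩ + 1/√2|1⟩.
0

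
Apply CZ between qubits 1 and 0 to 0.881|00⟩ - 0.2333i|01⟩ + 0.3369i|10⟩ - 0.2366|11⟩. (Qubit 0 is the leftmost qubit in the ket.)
0.881|00⟩ - 0.2333i|01⟩ + 0.3369i|10⟩ + 0.2366|11⟩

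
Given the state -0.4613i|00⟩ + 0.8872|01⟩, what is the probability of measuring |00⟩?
0.2128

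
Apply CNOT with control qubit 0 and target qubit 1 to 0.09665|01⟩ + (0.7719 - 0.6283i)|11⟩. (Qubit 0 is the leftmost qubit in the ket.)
0.09665|01⟩ + (0.7719 - 0.6283i)|10⟩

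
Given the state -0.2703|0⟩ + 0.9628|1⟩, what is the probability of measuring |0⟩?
0.07306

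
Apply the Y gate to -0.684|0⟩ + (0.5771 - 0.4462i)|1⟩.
(-0.4462 - 0.5771i)|0⟩ - 0.684i|1⟩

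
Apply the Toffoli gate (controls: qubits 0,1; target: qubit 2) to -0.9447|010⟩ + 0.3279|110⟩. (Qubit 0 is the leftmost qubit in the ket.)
-0.9447|010⟩ + 0.3279|111⟩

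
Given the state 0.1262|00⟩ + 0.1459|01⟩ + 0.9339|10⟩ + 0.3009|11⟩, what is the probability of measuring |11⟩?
0.09054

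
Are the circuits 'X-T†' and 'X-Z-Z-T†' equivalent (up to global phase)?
Yes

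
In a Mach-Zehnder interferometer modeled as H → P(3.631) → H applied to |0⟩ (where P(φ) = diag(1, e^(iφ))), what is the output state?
(0.05869 - 0.2351i)|0⟩ + (0.9413 + 0.2351i)|1⟩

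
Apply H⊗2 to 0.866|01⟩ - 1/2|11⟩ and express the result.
0.183|00⟩ - 0.183|01⟩ + 0.683|10⟩ - 0.683|11⟩

H⊗2 gives amp(|y⟩) = (1/2) Σ_x (−1)^(x·y) amp(|x⟩), where x·y is the number of positions in which both x and y have a 1.
|00⟩: (0.866 - 1/2)/2 = 0.183
|01⟩: (-0.866 + 1/2)/2 = -0.183
|10⟩: (0.866 + 1/2)/2 = 0.683
|11⟩: (-0.866 - 1/2)/2 = -0.683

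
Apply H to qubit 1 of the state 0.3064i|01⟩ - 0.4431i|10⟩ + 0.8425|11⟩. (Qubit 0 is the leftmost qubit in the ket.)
0.2167i|00⟩ - 0.2167i|01⟩ + (0.5957 - 0.3133i)|10⟩ + (-0.5957 - 0.3133i)|11⟩

H on qubit 1 mixes each pair of kets that differ only in qubit 1: amplitudes (a, b) of (|…0…⟩, |…1…⟩) become ((a + b)/√2, (a − b)/√2). Kets absent from the input have amplitude 0.
(|00⟩, |01⟩): (a, b) = (0, 0.3064i) → (0.2167i, -0.2167i)
(|10⟩, |11⟩): (a, b) = (-0.4431i, 0.8425) → ((0.5957 - 0.3133i), (-0.5957 - 0.3133i))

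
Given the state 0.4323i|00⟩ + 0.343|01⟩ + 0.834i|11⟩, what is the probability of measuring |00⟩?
0.1869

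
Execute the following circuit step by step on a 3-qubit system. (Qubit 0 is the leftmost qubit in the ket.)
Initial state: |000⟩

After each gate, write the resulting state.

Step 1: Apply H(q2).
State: 1/√2|000⟩ + 1/√2|001⟩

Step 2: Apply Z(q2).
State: 1/√2|000⟩ - 1/√2|001⟩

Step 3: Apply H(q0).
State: 1/2|000⟩ - 1/2|001⟩ + 1/2|100⟩ - 1/2|101⟩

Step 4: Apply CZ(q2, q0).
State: 1/2|000⟩ - 1/2|001⟩ + 1/2|100⟩ + 1/2|101⟩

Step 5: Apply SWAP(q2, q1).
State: 1/2|000⟩ - 1/2|010⟩ + 1/2|100⟩ + 1/2|110⟩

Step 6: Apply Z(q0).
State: 1/2|000⟩ - 1/2|010⟩ - 1/2|100⟩ - 1/2|110⟩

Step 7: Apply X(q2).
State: 1/2|001⟩ - 1/2|011⟩ - 1/2|101⟩ - 1/2|111⟩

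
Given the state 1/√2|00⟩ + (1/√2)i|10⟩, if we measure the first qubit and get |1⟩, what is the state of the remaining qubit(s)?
i|0⟩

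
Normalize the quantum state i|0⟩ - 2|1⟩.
(1/√5)i|0⟩ - 0.8944|1⟩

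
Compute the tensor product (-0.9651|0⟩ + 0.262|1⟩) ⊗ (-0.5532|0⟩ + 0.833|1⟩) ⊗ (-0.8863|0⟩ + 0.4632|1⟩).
-0.4732|000⟩ + 0.2473|001⟩ + 0.7125|010⟩ - 0.3724|011⟩ + 0.1285|100⟩ - 0.06714|101⟩ - 0.1934|110⟩ + 0.1011|111⟩

amp(|b₁b₂…⟩) = product of the factor amplitudes for bits b₁, b₂, …; only kets whose every factor amplitude is nonzero survive.
|000⟩: (-0.9651)(-0.5532)(-0.8863) = -0.4732
|001⟩: (-0.9651)(-0.5532)(0.4632) = 0.2473
|010⟩: (-0.9651)(0.833)(-0.8863) = 0.7125
|011⟩: (-0.9651)(0.833)(0.4632) = -0.3724
|100⟩: (0.262)(-0.5532)(-0.8863) = 0.1285
|101⟩: (0.262)(-0.5532)(0.4632) = -0.06714
|110⟩: (0.262)(0.833)(-0.8863) = -0.1934
|111⟩: (0.262)(0.833)(0.4632) = 0.1011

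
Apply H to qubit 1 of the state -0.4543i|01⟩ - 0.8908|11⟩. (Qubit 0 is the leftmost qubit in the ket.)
-0.3212i|00⟩ + 0.3212i|01⟩ - 0.6299|10⟩ + 0.6299|11⟩

H on qubit 1 mixes each pair of kets that differ only in qubit 1: amplitudes (a, b) of (|…0…⟩, |…1…⟩) become ((a + b)/√2, (a − b)/√2). Kets absent from the input have amplitude 0.
(|00⟩, |01⟩): (a, b) = (0, -0.4543i) → (-0.3212i, 0.3212i)
(|10⟩, |11⟩): (a, b) = (0, -0.8908) → (-0.6299, 0.6299)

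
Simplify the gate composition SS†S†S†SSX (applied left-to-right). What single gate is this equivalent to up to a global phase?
X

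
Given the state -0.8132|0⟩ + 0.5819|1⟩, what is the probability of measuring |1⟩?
0.3386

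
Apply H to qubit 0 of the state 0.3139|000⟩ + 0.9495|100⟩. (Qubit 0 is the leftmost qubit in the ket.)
0.8934|000⟩ - 0.4494|100⟩

H on qubit 0 mixes each pair of kets that differ only in qubit 0: amplitudes (a, b) of (|…0…⟩, |…1…⟩) become ((a + b)/√2, (a − b)/√2). Kets absent from the input have amplitude 0.
(|000⟩, |100⟩): (a, b) = (0.3139, 0.9495) → (0.8934, -0.4494)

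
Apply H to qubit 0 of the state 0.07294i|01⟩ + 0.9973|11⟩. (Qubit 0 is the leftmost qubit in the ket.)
(0.7052 + 0.05158i)|01⟩ + (-0.7052 + 0.05158i)|11⟩

H on qubit 0 mixes each pair of kets that differ only in qubit 0: amplitudes (a, b) of (|…0…⟩, |…1…⟩) become ((a + b)/√2, (a − b)/√2). Kets absent from the input have amplitude 0.
(|01⟩, |11⟩): (a, b) = (0.07294i, 0.9973) → ((0.7052 + 0.05158i), (-0.7052 + 0.05158i))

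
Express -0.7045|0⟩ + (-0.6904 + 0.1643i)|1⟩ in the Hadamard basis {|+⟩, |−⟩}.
(-0.9863 + 0.1162i)|+⟩ + (-0.00997 - 0.1162i)|−⟩

With |ψ⟩ = α|0⟩ + β|1⟩, the Hadamard-basis coefficients are ⟨+|ψ⟩ = (α + β)/√2 and ⟨−|ψ⟩ = (α − β)/√2.
Here α = -0.7045, β = (-0.6904 + 0.1643i): (α + β)/√2 = (-0.9863 + 0.1162i), (α − β)/√2 = (-0.00997 - 0.1162i).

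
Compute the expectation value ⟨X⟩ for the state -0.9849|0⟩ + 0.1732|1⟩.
-0.3412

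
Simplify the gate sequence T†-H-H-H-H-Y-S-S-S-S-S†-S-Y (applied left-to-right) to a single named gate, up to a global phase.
T†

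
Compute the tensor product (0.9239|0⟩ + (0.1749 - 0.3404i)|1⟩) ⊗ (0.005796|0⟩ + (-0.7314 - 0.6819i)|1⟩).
0.005355|00⟩ + (-0.6757 - 0.63i)|01⟩ + (0.001014 - 0.001973i)|10⟩ + (-0.36 + 0.1297i)|11⟩

amp(|b₁b₂…⟩) = product of the factor amplitudes for bits b₁, b₂, …; only kets whose every factor amplitude is nonzero survive.
|00⟩: (0.9239)(0.005796) = 0.005355
|01⟩: (0.9239)(-0.7314 - 0.6819i) = (-0.6757 - 0.63i)
|10⟩: (0.1749 - 0.3404i)(0.005796) = (0.001014 - 0.001973i)
|11⟩: (0.1749 - 0.3404i)(-0.7314 - 0.6819i) = (-0.36 + 0.1297i)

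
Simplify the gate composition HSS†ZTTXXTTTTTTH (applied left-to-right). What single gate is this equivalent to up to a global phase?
X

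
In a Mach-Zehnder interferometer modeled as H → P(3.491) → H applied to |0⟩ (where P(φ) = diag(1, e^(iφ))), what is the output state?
(0.03021 - 0.1712i)|0⟩ + (0.9698 + 0.1712i)|1⟩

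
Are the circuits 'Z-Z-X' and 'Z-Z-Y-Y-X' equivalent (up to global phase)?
Yes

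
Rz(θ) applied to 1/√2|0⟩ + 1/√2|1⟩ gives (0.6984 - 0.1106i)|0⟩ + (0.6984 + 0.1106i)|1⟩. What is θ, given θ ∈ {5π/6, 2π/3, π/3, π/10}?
π/10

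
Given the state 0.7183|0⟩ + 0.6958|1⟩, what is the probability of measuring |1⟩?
0.4841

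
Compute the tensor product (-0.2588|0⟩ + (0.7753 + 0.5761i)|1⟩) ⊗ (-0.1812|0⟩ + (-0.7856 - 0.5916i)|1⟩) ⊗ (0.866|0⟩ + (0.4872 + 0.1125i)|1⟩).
0.04061|000⟩ + (0.02285 + 0.005276i)|001⟩ + (0.1761 + 0.1326i)|010⟩ + (0.08183 + 0.09747i)|011⟩ + (-0.1217 - 0.0904i)|100⟩ + (-0.0567 - 0.06666i)|101⟩ + (-0.2323 - 0.7891i)|110⟩ + (-0.02818 - 0.4741i)|111⟩

amp(|b₁b₂…⟩) = product of the factor amplitudes for bits b₁, b₂, …; only kets whose every factor amplitude is nonzero survive.
|000⟩: (-0.2588)(-0.1812)(0.866) = 0.04061
|001⟩: (-0.2588)(-0.1812)(0.4872 + 0.1125i) = (0.02285 + 0.005276i)
|010⟩: (-0.2588)(-0.7856 - 0.5916i)(0.866) = (0.1761 + 0.1326i)
|011⟩: (-0.2588)(-0.7856 - 0.5916i)(0.4872 + 0.1125i) = (0.08183 + 0.09747i)
|100⟩: (0.7753 + 0.5761i)(-0.1812)(0.866) = (-0.1217 - 0.0904i)
|101⟩: (0.7753 + 0.5761i)(-0.1812)(0.4872 + 0.1125i) = (-0.0567 - 0.06666i)
|110⟩: (0.7753 + 0.5761i)(-0.7856 - 0.5916i)(0.866) = (-0.2323 - 0.7891i)
|111⟩: (0.7753 + 0.5761i)(-0.7856 - 0.5916i)(0.4872 + 0.1125i) = (-0.02818 - 0.4741i)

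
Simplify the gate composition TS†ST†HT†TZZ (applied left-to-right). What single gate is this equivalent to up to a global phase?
H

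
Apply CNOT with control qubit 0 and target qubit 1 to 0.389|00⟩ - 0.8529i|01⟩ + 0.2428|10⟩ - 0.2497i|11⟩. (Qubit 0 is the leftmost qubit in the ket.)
0.389|00⟩ - 0.8529i|01⟩ - 0.2497i|10⟩ + 0.2428|11⟩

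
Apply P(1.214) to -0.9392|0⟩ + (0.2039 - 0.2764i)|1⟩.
-0.9392|0⟩ + (0.3302 + 0.09452i)|1⟩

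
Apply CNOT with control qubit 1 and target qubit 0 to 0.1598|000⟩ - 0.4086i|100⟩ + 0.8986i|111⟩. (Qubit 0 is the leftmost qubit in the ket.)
0.1598|000⟩ + 0.8986i|011⟩ - 0.4086i|100⟩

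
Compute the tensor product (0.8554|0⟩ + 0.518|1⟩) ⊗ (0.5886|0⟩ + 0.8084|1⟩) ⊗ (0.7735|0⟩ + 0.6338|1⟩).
0.3894|000⟩ + 0.3191|001⟩ + 0.5349|010⟩ + 0.4383|011⟩ + 0.2358|100⟩ + 0.1932|101⟩ + 0.3239|110⟩ + 0.2654|111⟩

amp(|b₁b₂…⟩) = product of the factor amplitudes for bits b₁, b₂, …; only kets whose every factor amplitude is nonzero survive.
|000⟩: (0.8554)(0.5886)(0.7735) = 0.3894
|001⟩: (0.8554)(0.5886)(0.6338) = 0.3191
|010⟩: (0.8554)(0.8084)(0.7735) = 0.5349
|011⟩: (0.8554)(0.8084)(0.6338) = 0.4383
|100⟩: (0.518)(0.5886)(0.7735) = 0.2358
|101⟩: (0.518)(0.5886)(0.6338) = 0.1932
|110⟩: (0.518)(0.8084)(0.7735) = 0.3239
|111⟩: (0.518)(0.8084)(0.6338) = 0.2654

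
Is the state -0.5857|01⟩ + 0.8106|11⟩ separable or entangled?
Separable

Writing the state as a|00⟩ + b|01⟩ + c|10⟩ + d|11⟩, it is a product state iff ad − bc = 0.
Here (a, b, c, d) = (0, -0.5857, 0, 0.8106): ad − bc = (0)(0.8106) − (-0.5857)(0) = 0, so the state is separable.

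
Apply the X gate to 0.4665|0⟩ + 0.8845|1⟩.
0.8845|0⟩ + 0.4665|1⟩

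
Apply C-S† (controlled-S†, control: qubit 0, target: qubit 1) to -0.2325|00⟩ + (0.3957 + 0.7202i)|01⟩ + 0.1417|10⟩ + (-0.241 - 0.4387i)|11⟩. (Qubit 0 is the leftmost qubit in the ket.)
-0.2325|00⟩ + (0.3957 + 0.7202i)|01⟩ + 0.1417|10⟩ + (-0.4387 + 0.241i)|11⟩

C-S† leaves the control-|0⟩ kets |00⟩, |01⟩ unchanged and applies S† to qubit 1 on the control-|1⟩ pair (|10⟩, |11⟩).
S† = [[1, 0], [0, -i]].
With a = amp(|10⟩) = 0.1417 and b = amp(|11⟩) = (-0.241 - 0.4387i):
new amp(|10⟩) = (1)·a = 0.1417
new amp(|11⟩) = (-i)·b = (-0.4387 + 0.241i)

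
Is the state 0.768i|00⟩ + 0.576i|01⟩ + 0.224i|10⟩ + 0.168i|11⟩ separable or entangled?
Separable

Writing the state as a|00⟩ + b|01⟩ + c|10⟩ + d|11⟩, it is a product state iff ad − bc = 0.
Here (a, b, c, d) = (0.768i, 0.576i, 0.224i, 0.168i): ad − bc = (0.768i)(0.168i) − (0.576i)(0.224i) = 0, so the state is separable.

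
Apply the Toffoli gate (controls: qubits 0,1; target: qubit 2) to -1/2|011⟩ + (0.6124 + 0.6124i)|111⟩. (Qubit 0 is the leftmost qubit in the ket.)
-1/2|011⟩ + (0.6124 + 0.6124i)|110⟩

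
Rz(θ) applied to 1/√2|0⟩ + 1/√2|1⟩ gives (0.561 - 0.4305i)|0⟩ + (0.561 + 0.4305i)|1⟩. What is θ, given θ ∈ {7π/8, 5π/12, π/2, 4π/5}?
5π/12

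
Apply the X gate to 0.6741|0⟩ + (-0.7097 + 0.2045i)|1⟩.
(-0.7097 + 0.2045i)|0⟩ + 0.6741|1⟩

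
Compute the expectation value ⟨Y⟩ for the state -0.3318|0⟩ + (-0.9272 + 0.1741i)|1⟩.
-0.1155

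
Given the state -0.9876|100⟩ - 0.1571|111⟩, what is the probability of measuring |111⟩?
0.02468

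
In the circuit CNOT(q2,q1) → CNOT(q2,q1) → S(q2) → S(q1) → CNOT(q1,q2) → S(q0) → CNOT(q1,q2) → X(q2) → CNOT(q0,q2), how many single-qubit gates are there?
4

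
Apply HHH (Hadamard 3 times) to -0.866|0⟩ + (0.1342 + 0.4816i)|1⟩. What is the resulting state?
(-0.5175 + 0.3405i)|0⟩ + (-0.7072 - 0.3405i)|1⟩

H² = I, so H^3 = H: a single Hadamard. With (a, b) = (-0.866, (0.1342 + 0.4816i)), H gives ((a + b)/√2, (a − b)/√2) = ((-0.5175 + 0.3405i), (-0.7072 - 0.3405i)).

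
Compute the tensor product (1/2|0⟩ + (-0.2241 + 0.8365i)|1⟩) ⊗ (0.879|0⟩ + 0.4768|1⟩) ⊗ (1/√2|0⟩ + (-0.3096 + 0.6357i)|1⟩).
0.3108|000⟩ + (-0.1361 + 0.2794i)|001⟩ + 0.1686|010⟩ + (-0.07381 + 0.1516i)|011⟩ + (-0.1393 + 0.5199i)|100⟩ + (-0.4064 - 0.3529i)|101⟩ + (-0.07555 + 0.282i)|110⟩ + (-0.2205 - 0.1914i)|111⟩

amp(|b₁b₂…⟩) = product of the factor amplitudes for bits b₁, b₂, …; only kets whose every factor amplitude is nonzero survive.
|000⟩: (1/2)(0.879)(1/√2) = 0.3108
|001⟩: (1/2)(0.879)(-0.3096 + 0.6357i) = (-0.1361 + 0.2794i)
|010⟩: (1/2)(0.4768)(1/√2) = 0.1686
|011⟩: (1/2)(0.4768)(-0.3096 + 0.6357i) = (-0.07381 + 0.1516i)
|100⟩: (-0.2241 + 0.8365i)(0.879)(1/√2) = (-0.1393 + 0.5199i)
|101⟩: (-0.2241 + 0.8365i)(0.879)(-0.3096 + 0.6357i) = (-0.4064 - 0.3529i)
|110⟩: (-0.2241 + 0.8365i)(0.4768)(1/√2) = (-0.07555 + 0.282i)
|111⟩: (-0.2241 + 0.8365i)(0.4768)(-0.3096 + 0.6357i) = (-0.2205 - 0.1914i)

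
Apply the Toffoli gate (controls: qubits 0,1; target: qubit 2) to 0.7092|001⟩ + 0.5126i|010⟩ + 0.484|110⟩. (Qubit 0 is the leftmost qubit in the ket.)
0.7092|001⟩ + 0.5126i|010⟩ + 0.484|111⟩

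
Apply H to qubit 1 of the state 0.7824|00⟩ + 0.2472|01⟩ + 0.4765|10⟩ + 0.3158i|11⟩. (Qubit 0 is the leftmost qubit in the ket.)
0.728|00⟩ + 0.3784|01⟩ + (0.3369 + 0.2233i)|10⟩ + (0.3369 - 0.2233i)|11⟩

H on qubit 1 mixes each pair of kets that differ only in qubit 1: amplitudes (a, b) of (|…0…⟩, |…1…⟩) become ((a + b)/√2, (a − b)/√2). Kets absent from the input have amplitude 0.
(|00⟩, |01⟩): (a, b) = (0.7824, 0.2472) → (0.728, 0.3784)
(|10⟩, |11⟩): (a, b) = (0.4765, 0.3158i) → ((0.3369 + 0.2233i), (0.3369 - 0.2233i))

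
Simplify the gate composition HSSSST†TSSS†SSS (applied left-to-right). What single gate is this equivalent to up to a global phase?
H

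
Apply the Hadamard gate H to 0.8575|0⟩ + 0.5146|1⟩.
0.9702|0⟩ + 0.2425|1⟩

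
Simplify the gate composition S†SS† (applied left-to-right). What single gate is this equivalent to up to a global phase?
S†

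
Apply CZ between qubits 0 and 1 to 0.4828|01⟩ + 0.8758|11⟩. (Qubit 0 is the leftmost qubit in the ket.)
0.4828|01⟩ - 0.8758|11⟩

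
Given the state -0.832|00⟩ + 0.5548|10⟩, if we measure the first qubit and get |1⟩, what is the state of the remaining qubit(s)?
|0⟩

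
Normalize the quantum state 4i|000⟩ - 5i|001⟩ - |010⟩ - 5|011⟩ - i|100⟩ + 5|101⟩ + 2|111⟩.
0.4061i|000⟩ - 0.5077i|001⟩ - 0.1015|010⟩ - 0.5077|011⟩ - 0.1015i|100⟩ + 0.5077|101⟩ + 0.2031|111⟩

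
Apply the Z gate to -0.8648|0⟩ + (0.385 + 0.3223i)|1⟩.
-0.8648|0⟩ + (-0.385 - 0.3223i)|1⟩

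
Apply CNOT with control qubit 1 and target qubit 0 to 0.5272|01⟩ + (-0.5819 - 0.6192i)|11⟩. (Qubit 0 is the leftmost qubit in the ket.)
(-0.5819 - 0.6192i)|01⟩ + 0.5272|11⟩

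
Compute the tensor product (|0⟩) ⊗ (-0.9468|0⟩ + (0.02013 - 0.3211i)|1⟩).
-0.9468|00⟩ + (0.02013 - 0.3211i)|01⟩

amp(|b₁b₂…⟩) = product of the factor amplitudes for bits b₁, b₂, …; only kets whose every factor amplitude is nonzero survive.
|00⟩: (1)(-0.9468) = -0.9468
|01⟩: (1)(0.02013 - 0.3211i) = (0.02013 - 0.3211i)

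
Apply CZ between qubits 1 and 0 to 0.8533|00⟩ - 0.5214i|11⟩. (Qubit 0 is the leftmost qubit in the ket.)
0.8533|00⟩ + 0.5214i|11⟩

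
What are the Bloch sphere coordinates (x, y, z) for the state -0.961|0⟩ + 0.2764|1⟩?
(-0.5312, 0, 0.8471)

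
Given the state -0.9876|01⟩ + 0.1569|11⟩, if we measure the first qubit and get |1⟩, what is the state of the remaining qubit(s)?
|1⟩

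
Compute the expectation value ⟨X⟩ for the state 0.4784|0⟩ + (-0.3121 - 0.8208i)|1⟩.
-0.2986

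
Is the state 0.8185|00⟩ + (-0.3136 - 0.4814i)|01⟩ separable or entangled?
Separable

Writing the state as a|00⟩ + b|01⟩ + c|10⟩ + d|11⟩, it is a product state iff ad − bc = 0.
Here (a, b, c, d) = (0.8185, (-0.3136 - 0.4814i), 0, 0): ad − bc = (0.8185)(0) − (-0.3136 - 0.4814i)(0) = 0, so the state is separable.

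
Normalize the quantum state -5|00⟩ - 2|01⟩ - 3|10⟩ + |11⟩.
-0.8006|00⟩ - 0.3203|01⟩ - 0.4804|10⟩ + 0.1601|11⟩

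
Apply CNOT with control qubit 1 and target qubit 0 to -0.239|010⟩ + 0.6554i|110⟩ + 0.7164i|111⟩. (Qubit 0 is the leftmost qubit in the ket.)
0.6554i|010⟩ + 0.7164i|011⟩ - 0.239|110⟩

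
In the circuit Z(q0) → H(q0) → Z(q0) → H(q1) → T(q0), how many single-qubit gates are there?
5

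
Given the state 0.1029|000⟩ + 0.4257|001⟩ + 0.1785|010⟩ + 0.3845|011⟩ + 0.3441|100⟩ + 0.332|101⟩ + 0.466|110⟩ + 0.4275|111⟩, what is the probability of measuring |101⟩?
0.1102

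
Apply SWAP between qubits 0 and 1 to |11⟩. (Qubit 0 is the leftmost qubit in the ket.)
|11⟩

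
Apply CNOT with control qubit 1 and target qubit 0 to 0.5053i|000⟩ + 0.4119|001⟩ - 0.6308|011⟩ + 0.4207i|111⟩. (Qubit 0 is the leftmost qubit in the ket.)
0.5053i|000⟩ + 0.4119|001⟩ + 0.4207i|011⟩ - 0.6308|111⟩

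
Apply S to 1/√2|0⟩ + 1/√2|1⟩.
1/√2|0⟩ + (1/√2)i|1⟩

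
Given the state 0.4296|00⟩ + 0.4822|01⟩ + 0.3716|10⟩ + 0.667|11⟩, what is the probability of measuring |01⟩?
0.2325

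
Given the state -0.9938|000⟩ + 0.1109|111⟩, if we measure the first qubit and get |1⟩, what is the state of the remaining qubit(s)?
|11⟩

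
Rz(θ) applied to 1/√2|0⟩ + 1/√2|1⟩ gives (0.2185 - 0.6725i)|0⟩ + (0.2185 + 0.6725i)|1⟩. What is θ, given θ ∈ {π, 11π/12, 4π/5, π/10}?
4π/5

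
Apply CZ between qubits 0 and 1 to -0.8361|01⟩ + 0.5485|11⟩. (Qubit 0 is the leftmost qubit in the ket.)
-0.8361|01⟩ - 0.5485|11⟩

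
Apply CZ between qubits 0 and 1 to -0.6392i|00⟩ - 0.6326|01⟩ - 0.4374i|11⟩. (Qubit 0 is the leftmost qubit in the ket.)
-0.6392i|00⟩ - 0.6326|01⟩ + 0.4374i|11⟩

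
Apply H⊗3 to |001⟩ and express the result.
1/√8|000⟩ - 1/√8|001⟩ + 1/√8|010⟩ - 1/√8|011⟩ + 1/√8|100⟩ - 1/√8|101⟩ + 1/√8|110⟩ - 1/√8|111⟩

H⊗3 gives amp(|y⟩) = (1/2√2) Σ_x (−1)^(x·y) amp(|x⟩), where x·y is the number of positions in which both x and y have a 1.
|000⟩: (1)/(2√2) = 1/√8
|001⟩: (-1)/(2√2) = -1/√8
|010⟩: (1)/(2√2) = 1/√8
|011⟩: (-1)/(2√2) = -1/√8
|100⟩: (1)/(2√2) = 1/√8
|101⟩: (-1)/(2√2) = -1/√8
|110⟩: (1)/(2√2) = 1/√8
|111⟩: (-1)/(2√2) = -1/√8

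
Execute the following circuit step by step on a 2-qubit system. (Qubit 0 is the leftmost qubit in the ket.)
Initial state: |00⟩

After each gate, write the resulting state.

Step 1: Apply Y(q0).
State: i|10⟩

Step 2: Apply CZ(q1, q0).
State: i|10⟩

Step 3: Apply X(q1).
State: i|11⟩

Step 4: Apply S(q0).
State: -|11⟩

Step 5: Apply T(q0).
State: (-1/√2 - (1/√2)i)|11⟩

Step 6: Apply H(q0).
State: (-1/2 - (1/2)i)|01⟩ + (1/2 + (1/2)i)|11⟩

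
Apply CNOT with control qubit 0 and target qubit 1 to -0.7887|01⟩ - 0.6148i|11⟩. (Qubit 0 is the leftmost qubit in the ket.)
-0.7887|01⟩ - 0.6148i|10⟩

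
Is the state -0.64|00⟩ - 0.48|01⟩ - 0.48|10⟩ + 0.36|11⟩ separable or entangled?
Entangled

Writing the state as a|00⟩ + b|01⟩ + c|10⟩ + d|11⟩, it is a product state iff ad − bc = 0.
Here (a, b, c, d) = (-0.64, -0.48, -0.48, 0.36): ad − bc = (-0.64)(0.36) − (-0.48)(-0.48) = -0.4608 ≠ 0, so the state is entangled.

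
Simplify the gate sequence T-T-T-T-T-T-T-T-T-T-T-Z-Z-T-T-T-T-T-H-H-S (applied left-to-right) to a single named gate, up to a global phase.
S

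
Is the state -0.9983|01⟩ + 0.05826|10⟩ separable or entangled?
Entangled

Writing the state as a|00⟩ + b|01⟩ + c|10⟩ + d|11⟩, it is a product state iff ad − bc = 0.
Here (a, b, c, d) = (0, -0.9983, 0.05826, 0): ad − bc = (0)(0) − (-0.9983)(0.05826) = 0.05816 ≠ 0, so the state is entangled.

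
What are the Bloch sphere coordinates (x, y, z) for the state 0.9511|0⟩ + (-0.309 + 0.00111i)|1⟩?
(-0.5878, 0.002111, 0.8091)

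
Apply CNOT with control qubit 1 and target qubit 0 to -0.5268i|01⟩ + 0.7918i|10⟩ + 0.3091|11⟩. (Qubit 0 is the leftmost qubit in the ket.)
0.3091|01⟩ + 0.7918i|10⟩ - 0.5268i|11⟩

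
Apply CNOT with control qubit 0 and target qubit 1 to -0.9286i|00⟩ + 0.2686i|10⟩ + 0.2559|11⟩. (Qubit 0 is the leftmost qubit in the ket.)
-0.9286i|00⟩ + 0.2559|10⟩ + 0.2686i|11⟩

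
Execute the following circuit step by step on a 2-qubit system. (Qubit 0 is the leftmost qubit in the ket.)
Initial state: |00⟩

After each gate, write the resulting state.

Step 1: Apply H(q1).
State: 1/√2|00⟩ + 1/√2|01⟩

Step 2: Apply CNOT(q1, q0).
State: 1/√2|00⟩ + 1/√2|11⟩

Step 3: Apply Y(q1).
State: (1/√2)i|01⟩ - (1/√2)i|10⟩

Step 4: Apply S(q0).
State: (1/√2)i|01⟩ + 1/√2|10⟩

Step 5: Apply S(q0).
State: (1/√2)i|01⟩ + (1/√2)i|10⟩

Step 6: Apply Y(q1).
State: 1/√2|00⟩ - 1/√2|11⟩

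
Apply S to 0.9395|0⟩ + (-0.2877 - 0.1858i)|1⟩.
0.9395|0⟩ + (0.1858 - 0.2877i)|1⟩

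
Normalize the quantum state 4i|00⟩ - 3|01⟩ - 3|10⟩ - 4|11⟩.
0.5657i|00⟩ - 0.4243|01⟩ - 0.4243|10⟩ - 0.5657|11⟩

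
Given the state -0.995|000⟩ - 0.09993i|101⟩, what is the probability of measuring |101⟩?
0.009986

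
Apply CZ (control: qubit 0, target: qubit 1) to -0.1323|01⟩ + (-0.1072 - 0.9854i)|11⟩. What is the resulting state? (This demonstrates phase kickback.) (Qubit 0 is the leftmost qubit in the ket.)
-0.1323|01⟩ + (0.1072 + 0.9854i)|11⟩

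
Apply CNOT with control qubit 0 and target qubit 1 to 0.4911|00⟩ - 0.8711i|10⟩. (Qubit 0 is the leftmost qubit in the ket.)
0.4911|00⟩ - 0.8711i|11⟩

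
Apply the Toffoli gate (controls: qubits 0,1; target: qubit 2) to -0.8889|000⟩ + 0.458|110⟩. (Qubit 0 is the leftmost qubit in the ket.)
-0.8889|000⟩ + 0.458|111⟩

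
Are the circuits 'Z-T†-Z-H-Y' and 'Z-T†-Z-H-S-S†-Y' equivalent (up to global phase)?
Yes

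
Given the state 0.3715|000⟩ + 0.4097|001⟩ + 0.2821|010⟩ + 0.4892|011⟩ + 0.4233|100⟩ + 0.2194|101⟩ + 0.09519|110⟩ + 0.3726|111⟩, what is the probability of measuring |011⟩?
0.2393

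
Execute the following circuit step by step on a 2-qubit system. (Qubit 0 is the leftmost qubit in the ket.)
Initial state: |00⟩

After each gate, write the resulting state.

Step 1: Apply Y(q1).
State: i|01⟩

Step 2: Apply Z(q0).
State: i|01⟩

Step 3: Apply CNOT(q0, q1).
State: i|01⟩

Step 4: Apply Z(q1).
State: -i|01⟩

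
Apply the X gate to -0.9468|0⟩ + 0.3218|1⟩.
0.3218|0⟩ - 0.9468|1⟩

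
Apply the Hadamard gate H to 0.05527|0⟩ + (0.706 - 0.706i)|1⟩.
(0.5383 - 0.4992i)|0⟩ + (-0.4601 + 0.4992i)|1⟩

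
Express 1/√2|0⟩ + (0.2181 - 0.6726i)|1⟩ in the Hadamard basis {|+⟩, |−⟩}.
(0.6542 - 0.4756i)|+⟩ + (0.3458 + 0.4756i)|−⟩

With |ψ⟩ = α|0⟩ + β|1⟩, the Hadamard-basis coefficients are ⟨+|ψ⟩ = (α + β)/√2 and ⟨−|ψ⟩ = (α − β)/√2.
Here α = 1/√2, β = (0.2181 - 0.6726i): (α + β)/√2 = (0.6542 - 0.4756i), (α − β)/√2 = (0.3458 + 0.4756i).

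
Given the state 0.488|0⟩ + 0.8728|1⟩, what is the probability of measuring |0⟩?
0.2381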